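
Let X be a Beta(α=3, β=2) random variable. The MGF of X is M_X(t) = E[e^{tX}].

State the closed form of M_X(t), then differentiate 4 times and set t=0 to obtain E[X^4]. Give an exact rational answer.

E[X^4] = M′′′′(0) = 3/14

M_X(t) = ₁F₁(3; 5; t)
M′(t) = 3*₁F₁(4; 6; t)/5
M′′(t) = 2*₁F₁(5; 7; t)/5
M′′′(t) = 2*₁F₁(6; 8; t)/7
M′′′′(t) = 3*₁F₁(7; 9; t)/14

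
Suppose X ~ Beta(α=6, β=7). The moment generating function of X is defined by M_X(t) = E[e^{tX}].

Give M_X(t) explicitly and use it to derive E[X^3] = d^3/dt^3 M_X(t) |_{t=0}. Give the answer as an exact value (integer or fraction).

E[X^3] = d^3M/dt^3 |_{t=0} = 8/65

M_X(t) = ₁F₁(6; 13; t)
dM/dt = 6*₁F₁(7; 14; t)/13
d^2M/dt^2 = 3*₁F₁(8; 15; t)/13
d^3M/dt^3 = 8*₁F₁(9; 16; t)/65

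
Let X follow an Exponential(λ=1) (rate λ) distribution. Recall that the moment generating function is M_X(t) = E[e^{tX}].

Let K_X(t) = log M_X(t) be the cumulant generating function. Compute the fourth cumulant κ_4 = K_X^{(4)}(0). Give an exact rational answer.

κ_4 = d^4K/dt^4 |_{t=0} = 6

M_X(t) = 1/(1 - t)
K_X(t) = log M_X(t) = -log(1 - t)
dK/dt = -1/(t - 1)
d^2K/dt^2 = 1/(t^2 - 2*t + 1)
d^3K/dt^3 = -2/(t^3 - 3*t^2 + 3*t - 1)
d^4K/dt^4 = 6/(t^4 - 4*t^3 + 6*t^2 - 4*t + 1)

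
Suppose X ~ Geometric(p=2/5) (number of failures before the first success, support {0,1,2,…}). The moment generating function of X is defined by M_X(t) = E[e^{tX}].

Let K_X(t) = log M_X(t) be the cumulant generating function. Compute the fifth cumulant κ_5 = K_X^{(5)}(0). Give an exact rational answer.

κ_5 = D^5[K](0) = 690

M_X(t) = 2/(5*(1 - 3*e^(t)/5))
K_X(t) = log M_X(t) = -log(1 - 3*e^(t)/5) - log(5) + log(2)
D^5[K](t) = (-405*e^(4*t) - 7425*e^(3*t) - 12375*e^(2*t) - 1875*e^(t))/(243*e^(5*t) - 2025*e^(4*t) + 6750*e^(3*t) - 11250*e^(2*t) + 9375*e^(t) - 3125)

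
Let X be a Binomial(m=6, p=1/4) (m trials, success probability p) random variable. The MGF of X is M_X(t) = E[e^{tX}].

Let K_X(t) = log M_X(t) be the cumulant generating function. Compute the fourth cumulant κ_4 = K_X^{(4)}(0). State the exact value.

κ_4 = d^4K/dt^4 |_{t=0} = -9/64

M_X(t) = (e^(t)/4 + 3/4)^6
K_X(t) = log M_X(t) = 6*log(e^(t)/4 + 3/4)
dK/dt = 6*e^(t)/(e^(t) + 3)
d^2K/dt^2 = 18*e^(t)/(e^(2*t) + 6*e^(t) + 9)
d^3K/dt^3 = (-18*e^(2*t) + 54*e^(t))/(e^(3*t) + 9*e^(2*t) + 27*e^(t) + 27)
d^4K/dt^4 = (18*e^(3*t) - 216*e^(2*t) + 162*e^(t))/(e^(4*t) + 12*e^(3*t) + 54*e^(2*t) + 108*e^(t) + 81)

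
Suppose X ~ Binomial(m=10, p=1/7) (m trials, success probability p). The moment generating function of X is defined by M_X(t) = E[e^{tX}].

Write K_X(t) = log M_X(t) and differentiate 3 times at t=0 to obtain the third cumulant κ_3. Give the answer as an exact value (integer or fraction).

M_X(t) = (e^(t)/7 + 6/7)^10
K_X(t) = log M_X(t) = 10*log(e^(t)/7 + 6/7)
dK/dt = 10*e^(t)/(e^(t) + 6)
d^2K/dt^2 = 60*e^(t)/(e^(2*t) + 12*e^(t) + 36)
d^3K/dt^3 = (-60*e^(2*t) + 360*e^(t))/(e^(3*t) + 18*e^(2*t) + 108*e^(t) + 216)

κ_3 = d^3K/dt^3 |_{t=0} = 300/343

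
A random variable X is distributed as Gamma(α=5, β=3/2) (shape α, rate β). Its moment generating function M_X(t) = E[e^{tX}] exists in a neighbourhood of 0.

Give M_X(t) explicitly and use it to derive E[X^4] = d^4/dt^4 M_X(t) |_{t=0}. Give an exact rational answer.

M_X(t) = 243/(32*(3/2 - t)^5)
dM/dt = 2430/(64*t^6 - 576*t^5 + 2160*t^4 - 4320*t^3 + 4860*t^2 - 2916*t + 729)
d^2M/dt^2 = -29160/(128*t^7 - 1344*t^6 + 6048*t^5 - 15120*t^4 + 22680*t^3 - 20412*t^2 + 10206*t - 2187)
d^3M/dt^3 = 408240/(256*t^8 - 3072*t^7 + 16128*t^6 - 48384*t^5 + 90720*t^4 - 108864*t^3 + 81648*t^2 - 34992*t + 6561)
d^4M/dt^4 = -6531840/(512*t^9 - 6912*t^8 + 41472*t^7 - 145152*t^6 + 326592*t^5 - 489888*t^4 + 489888*t^3 - 314928*t^2 + 118098*t - 19683)

E[X^4] = d^4M/dt^4 |_{t=0} = 8960/27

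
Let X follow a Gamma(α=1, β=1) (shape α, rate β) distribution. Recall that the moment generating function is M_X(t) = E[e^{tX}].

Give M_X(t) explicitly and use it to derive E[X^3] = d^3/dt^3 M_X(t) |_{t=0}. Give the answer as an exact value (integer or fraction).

M_X(t) = 1/(1 - t)
dM/dt = 1/(t^2 - 2*t + 1)
d^2M/dt^2 = -2/(t^3 - 3*t^2 + 3*t - 1)
d^3M/dt^3 = 6/(t^4 - 4*t^3 + 6*t^2 - 4*t + 1)

E[X^3] = d^3M/dt^3 |_{t=0} = 6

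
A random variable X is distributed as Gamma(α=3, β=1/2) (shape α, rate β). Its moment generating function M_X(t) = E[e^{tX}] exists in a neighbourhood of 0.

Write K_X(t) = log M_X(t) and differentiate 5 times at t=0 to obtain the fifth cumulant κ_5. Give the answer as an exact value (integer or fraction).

κ_5 = d^5K/dt^5 |_{t=0} = 2304

M_X(t) = 1/(8*(1/2 - t)^3)
K_X(t) = log M_X(t) = -3*log(1/2 - t) - 3*log(2)
dK/dt = -6/(2*t - 1)
d^2K/dt^2 = 12/(4*t^2 - 4*t + 1)
d^3K/dt^3 = -48/(8*t^3 - 12*t^2 + 6*t - 1)
d^4K/dt^4 = 288/(16*t^4 - 32*t^3 + 24*t^2 - 8*t + 1)
d^5K/dt^5 = -2304/(32*t^5 - 80*t^4 + 80*t^3 - 40*t^2 + 10*t - 1)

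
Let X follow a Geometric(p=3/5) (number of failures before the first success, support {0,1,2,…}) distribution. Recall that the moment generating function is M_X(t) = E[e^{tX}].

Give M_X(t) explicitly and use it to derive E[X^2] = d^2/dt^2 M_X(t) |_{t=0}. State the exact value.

E[X^2] = M^(2)(0) = 14/9

M_X(t) = 3/(5*(1 - 2*e^(t)/5))
M^(2)(t) = (-12*e^(2*t) - 30*e^(t))/(8*e^(3*t) - 60*e^(2*t) + 150*e^(t) - 125)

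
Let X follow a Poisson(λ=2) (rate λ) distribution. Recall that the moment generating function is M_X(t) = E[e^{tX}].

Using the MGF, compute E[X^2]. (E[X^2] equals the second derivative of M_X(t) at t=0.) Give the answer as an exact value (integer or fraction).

E[X^2] = M′′(0) = 6

M_X(t) = e^(2*e^(t) - 2)
M′(t) = 2*e^(-2)*e^(t)*e^(2*e^(t))
M′′(t) = (4*e^(2*t)*e^(2*e^(t)) + 2*e^(t)*e^(2*e^(t)))*e^(-2)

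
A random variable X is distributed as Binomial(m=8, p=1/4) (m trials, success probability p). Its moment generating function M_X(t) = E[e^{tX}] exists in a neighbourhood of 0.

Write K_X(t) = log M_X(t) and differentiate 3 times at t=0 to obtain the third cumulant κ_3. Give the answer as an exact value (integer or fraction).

M_X(t) = (e^(t)/4 + 3/4)^8
K_X(t) = log M_X(t) = 8*log(e^(t)/4 + 3/4)
K^(3)(t) = (-24*e^(2*t) + 72*e^(t))/(e^(3*t) + 9*e^(2*t) + 27*e^(t) + 27)

κ_3 = K^(3)(0) = 3/4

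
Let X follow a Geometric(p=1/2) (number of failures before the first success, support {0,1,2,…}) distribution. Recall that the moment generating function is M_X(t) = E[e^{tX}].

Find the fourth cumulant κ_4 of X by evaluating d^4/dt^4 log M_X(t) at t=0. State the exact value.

κ_4 = d^4K/dt^4 |_{t=0} = 26

M_X(t) = 1/(2*(1 - e^(t)/2))
K_X(t) = log M_X(t) = -log(1 - e^(t)/2) - log(2)
dK/dt = -e^(t)/(e^(t) - 2)
d^2K/dt^2 = 2*e^(t)/(e^(2*t) - 4*e^(t) + 4)
d^3K/dt^3 = (-2*e^(2*t) - 4*e^(t))/(e^(3*t) - 6*e^(2*t) + 12*e^(t) - 8)
d^4K/dt^4 = (2*e^(3*t) + 16*e^(2*t) + 8*e^(t))/(e^(4*t) - 8*e^(3*t) + 24*e^(2*t) - 32*e^(t) + 16)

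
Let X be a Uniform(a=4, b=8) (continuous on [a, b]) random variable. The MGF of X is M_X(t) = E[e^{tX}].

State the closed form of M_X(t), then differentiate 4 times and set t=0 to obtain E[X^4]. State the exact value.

M_X(t) = (e^(8*t) - e^(4*t))/(4*t)

E[X^4] = D^4[M](0) = 7936/5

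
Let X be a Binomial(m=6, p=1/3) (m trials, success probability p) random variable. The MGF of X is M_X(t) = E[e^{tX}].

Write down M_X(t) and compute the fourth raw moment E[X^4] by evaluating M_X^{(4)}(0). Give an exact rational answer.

M_X(t) = (e^(t)/3 + 2/3)^6
M^(4)(t) = 16*e^(6*t)/9 + 2500*e^(5*t)/243 + 5120*e^(4*t)/243 + 160*e^(3*t)/9 + 1280*e^(2*t)/243 + 64*e^(t)/243

E[X^4] = M^(4)(0) = 508/9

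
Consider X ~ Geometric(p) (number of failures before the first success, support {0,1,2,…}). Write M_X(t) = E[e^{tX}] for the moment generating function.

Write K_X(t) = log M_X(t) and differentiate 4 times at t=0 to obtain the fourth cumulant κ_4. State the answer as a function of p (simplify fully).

M_X(t) = p/(-(1 - p)*e^(t) + 1)
K_X(t) = log M_X(t) = log(p) - log(-(1 - p)*e^(t) + 1)

κ_4 = D^4[K](0) = (-p^3 + 7*p^2 - 12*p + 6)/p^4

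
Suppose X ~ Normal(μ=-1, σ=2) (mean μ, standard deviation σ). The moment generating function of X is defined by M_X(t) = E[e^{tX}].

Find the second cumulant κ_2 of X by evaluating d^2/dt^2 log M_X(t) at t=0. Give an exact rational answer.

M_X(t) = e^(2*t^2 - t)
K_X(t) = log M_X(t) = 2*t^2 - t
K^(2)(t) = 4

κ_2 = K^(2)(0) = 4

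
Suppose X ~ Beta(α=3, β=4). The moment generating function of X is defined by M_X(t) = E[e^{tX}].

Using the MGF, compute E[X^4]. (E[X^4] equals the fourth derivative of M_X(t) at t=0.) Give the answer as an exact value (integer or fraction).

E[X^4] = M′′′′(0) = 1/14

M_X(t) = ₁F₁(3; 7; t)
M′(t) = 3*₁F₁(4; 8; t)/7
M′′(t) = 3*₁F₁(5; 9; t)/14
M′′′(t) = 5*₁F₁(6; 10; t)/42
M′′′′(t) = ₁F₁(7; 11; t)/14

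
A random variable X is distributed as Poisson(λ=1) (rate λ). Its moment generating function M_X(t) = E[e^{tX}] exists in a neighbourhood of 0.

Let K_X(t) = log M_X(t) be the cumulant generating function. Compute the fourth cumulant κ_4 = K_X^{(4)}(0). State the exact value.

κ_4 = d^4K/dt^4 |_{t=0} = 1

M_X(t) = e^(e^(t) - 1)
K_X(t) = log M_X(t) = e^(t) - 1
dK/dt = e^(t)
d^2K/dt^2 = e^(t)
d^3K/dt^3 = e^(t)
d^4K/dt^4 = e^(t)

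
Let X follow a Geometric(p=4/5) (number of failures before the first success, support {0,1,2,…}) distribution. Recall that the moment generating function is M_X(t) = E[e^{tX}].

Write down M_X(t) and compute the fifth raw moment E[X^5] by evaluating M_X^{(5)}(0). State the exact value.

M_X(t) = 4/(5*(1 - e^(t)/5))
M^(5)(t) = (4*e^(5*t) + 520*e^(4*t) + 6600*e^(3*t) + 13000*e^(2*t) + 2500*e^(t))/(e^(6*t) - 30*e^(5*t) + 375*e^(4*t) - 2500*e^(3*t) + 9375*e^(2*t) - 18750*e^(t) + 15625)

E[X^5] = M^(5)(0) = 707/128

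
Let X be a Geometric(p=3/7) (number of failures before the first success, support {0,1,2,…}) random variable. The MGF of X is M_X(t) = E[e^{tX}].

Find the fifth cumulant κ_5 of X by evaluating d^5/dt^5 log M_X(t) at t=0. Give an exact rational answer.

κ_5 = K^(5)(0) = 35420/81

M_X(t) = 3/(7*(1 - 4*e^(t)/7))
K_X(t) = log M_X(t) = -log(1 - 4*e^(t)/7) - log(7) + log(3)
K^(5)(t) = (-1792*e^(4*t) - 34496*e^(3*t) - 60368*e^(2*t) - 9604*e^(t))/(1024*e^(5*t) - 8960*e^(4*t) + 31360*e^(3*t) - 54880*e^(2*t) + 48020*e^(t) - 16807)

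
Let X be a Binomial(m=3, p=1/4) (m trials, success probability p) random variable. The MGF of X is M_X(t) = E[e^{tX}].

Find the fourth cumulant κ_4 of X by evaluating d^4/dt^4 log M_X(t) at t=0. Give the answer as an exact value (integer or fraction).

κ_4 = d^4K/dt^4 |_{t=0} = -9/128

M_X(t) = (e^(t)/4 + 3/4)^3
K_X(t) = log M_X(t) = 3*log(e^(t)/4 + 3/4)
dK/dt = 3*e^(t)/(e^(t) + 3)
d^2K/dt^2 = 9*e^(t)/(e^(2*t) + 6*e^(t) + 9)
d^3K/dt^3 = (-9*e^(2*t) + 27*e^(t))/(e^(3*t) + 9*e^(2*t) + 27*e^(t) + 27)
d^4K/dt^4 = (9*e^(3*t) - 108*e^(2*t) + 81*e^(t))/(e^(4*t) + 12*e^(3*t) + 54*e^(2*t) + 108*e^(t) + 81)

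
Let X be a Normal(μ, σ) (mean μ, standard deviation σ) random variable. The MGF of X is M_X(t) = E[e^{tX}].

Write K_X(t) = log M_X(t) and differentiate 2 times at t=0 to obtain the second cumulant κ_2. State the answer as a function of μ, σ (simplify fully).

M_X(t) = e^(μ*t + σ^2*t^2/2)
K_X(t) = log M_X(t) = μ*t + σ^2*t^2/2
K′(t) = μ + σ^2*t
K′′(t) = σ^2

κ_2 = K′′(0) = σ^2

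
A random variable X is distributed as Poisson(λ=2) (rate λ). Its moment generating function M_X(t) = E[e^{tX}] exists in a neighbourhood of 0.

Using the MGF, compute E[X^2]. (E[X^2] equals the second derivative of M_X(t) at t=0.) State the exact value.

E[X^2] = d^2M/dt^2 |_{t=0} = 6

M_X(t) = e^(2*e^(t) - 2)
dM/dt = 2*e^(-2)*e^(t)*e^(2*e^(t))
d^2M/dt^2 = (4*e^(2*t)*e^(2*e^(t)) + 2*e^(t)*e^(2*e^(t)))*e^(-2)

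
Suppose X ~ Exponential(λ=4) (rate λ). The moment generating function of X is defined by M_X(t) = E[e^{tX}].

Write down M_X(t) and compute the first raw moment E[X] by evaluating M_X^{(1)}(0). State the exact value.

M_X(t) = 4/(4 - t)
M′(t) = 4/(t^2 - 8*t + 16)

E[X] = M′(0) = 1/4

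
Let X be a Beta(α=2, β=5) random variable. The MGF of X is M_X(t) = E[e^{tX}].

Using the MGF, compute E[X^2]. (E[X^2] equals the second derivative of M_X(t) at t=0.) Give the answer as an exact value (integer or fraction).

E[X^2] = M^(2)(0) = 3/28

M_X(t) = ₁F₁(2; 7; t)
M^(2)(t) = 3*₁F₁(4; 9; t)/28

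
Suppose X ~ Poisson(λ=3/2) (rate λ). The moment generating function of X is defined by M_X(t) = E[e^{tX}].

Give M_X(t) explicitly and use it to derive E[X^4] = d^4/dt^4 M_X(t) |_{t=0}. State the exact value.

M_X(t) = e^(3*e^(t)/2 - 3/2)
M^(4)(t) = (81*e^(4*t)*e^(3*e^(t)/2) + 324*e^(3*t)*e^(3*e^(t)/2) + 252*e^(2*t)*e^(3*e^(t)/2) + 24*e^(t)*e^(3*e^(t)/2))*e^(-3/2)/16

E[X^4] = M^(4)(0) = 681/16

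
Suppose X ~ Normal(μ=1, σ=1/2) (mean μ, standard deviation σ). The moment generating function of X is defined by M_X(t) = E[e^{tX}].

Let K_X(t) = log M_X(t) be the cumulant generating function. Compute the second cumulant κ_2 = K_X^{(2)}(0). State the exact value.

M_X(t) = e^(t^2/8 + t)
K_X(t) = log M_X(t) = t^2/8 + t
K^(2)(t) = 1/4

κ_2 = K^(2)(0) = 1/4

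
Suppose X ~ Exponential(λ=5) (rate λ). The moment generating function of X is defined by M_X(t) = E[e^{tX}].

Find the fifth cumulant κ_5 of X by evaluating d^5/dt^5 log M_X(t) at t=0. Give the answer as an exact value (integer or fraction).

M_X(t) = 5/(5 - t)
K_X(t) = log M_X(t) = -log(5 - t) + log(5)
D^5[K](t) = -24/(t^5 - 25*t^4 + 250*t^3 - 1250*t^2 + 3125*t - 3125)

κ_5 = D^5[K](0) = 24/3125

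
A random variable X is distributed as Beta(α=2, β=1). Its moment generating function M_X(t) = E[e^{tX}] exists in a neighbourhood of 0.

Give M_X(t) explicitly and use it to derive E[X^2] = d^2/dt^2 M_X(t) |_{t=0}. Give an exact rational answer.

M_X(t) = ₁F₁(2; 3; t)
dM/dt = 2*₁F₁(3; 4; t)/3
d^2M/dt^2 = ₁F₁(4; 5; t)/2

E[X^2] = d^2M/dt^2 |_{t=0} = 1/2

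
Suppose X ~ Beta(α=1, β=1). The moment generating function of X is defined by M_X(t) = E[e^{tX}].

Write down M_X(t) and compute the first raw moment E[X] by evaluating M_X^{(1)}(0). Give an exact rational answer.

M_X(t) = ₁F₁(1; 2; t)
D[M](t) = ₁F₁(2; 3; t)/2

E[X] = D[M](0) = 1/2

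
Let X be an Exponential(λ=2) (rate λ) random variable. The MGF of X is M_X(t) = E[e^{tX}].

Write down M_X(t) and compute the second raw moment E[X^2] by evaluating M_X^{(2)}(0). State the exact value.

M_X(t) = 2/(2 - t)
dM/dt = 2/(t^2 - 4*t + 4)
d^2M/dt^2 = -4/(t^3 - 6*t^2 + 12*t - 8)

E[X^2] = d^2M/dt^2 |_{t=0} = 1/2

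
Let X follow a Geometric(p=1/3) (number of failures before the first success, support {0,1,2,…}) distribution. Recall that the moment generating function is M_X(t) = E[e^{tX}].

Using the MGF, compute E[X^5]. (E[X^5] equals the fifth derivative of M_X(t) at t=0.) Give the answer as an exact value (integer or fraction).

M_X(t) = 1/(3*(1 - 2*e^(t)/3))
dM/dt = 2*e^(t)/(4*e^(2*t) - 12*e^(t) + 9)
d^2M/dt^2 = (-4*e^(2*t) - 6*e^(t))/(8*e^(3*t) - 36*e^(2*t) + 54*e^(t) - 27)
d^3M/dt^3 = (8*e^(3*t) + 48*e^(2*t) + 18*e^(t))/(16*e^(4*t) - 96*e^(3*t) + 216*e^(2*t) - 216*e^(t) + 81)
d^4M/dt^4 = (-16*e^(4*t) - 264*e^(3*t) - 396*e^(2*t) - 54*e^(t))/(32*e^(5*t) - 240*e^(4*t) + 720*e^(3*t) - 1080*e^(2*t) + 810*e^(t) - 243)
d^5M/dt^5 = (32*e^(5*t) + 1248*e^(4*t) + 4752*e^(3*t) + 2808*e^(2*t) + 162*e^(t))/(64*e^(6*t) - 576*e^(5*t) + 2160*e^(4*t) - 4320*e^(3*t) + 4860*e^(2*t) - 2916*e^(t) + 729)

E[X^5] = d^5M/dt^5 |_{t=0} = 9002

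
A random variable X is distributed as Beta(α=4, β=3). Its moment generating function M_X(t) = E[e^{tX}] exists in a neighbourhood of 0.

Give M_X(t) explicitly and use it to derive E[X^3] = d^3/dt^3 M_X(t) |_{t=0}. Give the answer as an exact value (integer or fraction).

E[X^3] = d^3M/dt^3 |_{t=0} = 5/21

M_X(t) = ₁F₁(4; 7; t)
dM/dt = 4*₁F₁(5; 8; t)/7
d^2M/dt^2 = 5*₁F₁(6; 9; t)/14
d^3M/dt^3 = 5*₁F₁(7; 10; t)/21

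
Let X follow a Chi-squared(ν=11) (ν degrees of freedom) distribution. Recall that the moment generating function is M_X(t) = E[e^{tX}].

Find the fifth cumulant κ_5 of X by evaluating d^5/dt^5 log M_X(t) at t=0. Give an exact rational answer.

κ_5 = K^(5)(0) = 4224

M_X(t) = (1 - 2*t)^(-11/2)
K_X(t) = log M_X(t) = -11*log(1 - 2*t)/2
K^(5)(t) = -4224/(32*t^5 - 80*t^4 + 80*t^3 - 40*t^2 + 10*t - 1)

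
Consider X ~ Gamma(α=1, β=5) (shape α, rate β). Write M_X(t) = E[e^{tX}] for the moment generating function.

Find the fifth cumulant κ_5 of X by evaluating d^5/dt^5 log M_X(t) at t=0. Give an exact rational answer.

M_X(t) = 5/(5 - t)
K_X(t) = log M_X(t) = -log(5 - t) + log(5)
K′(t) = -1/(t - 5)
K′′(t) = 1/(t^2 - 10*t + 25)
K′′′(t) = -2/(t^3 - 15*t^2 + 75*t - 125)
K′′′′(t) = 6/(t^4 - 20*t^3 + 150*t^2 - 500*t + 625)
K′′′′′(t) = -24/(t^5 - 25*t^4 + 250*t^3 - 1250*t^2 + 3125*t - 3125)

κ_5 = K′′′′′(0) = 24/3125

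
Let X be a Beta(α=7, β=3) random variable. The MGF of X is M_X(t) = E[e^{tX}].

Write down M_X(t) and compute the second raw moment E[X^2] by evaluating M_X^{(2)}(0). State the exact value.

M_X(t) = ₁F₁(7; 10; t)
D^2[M](t) = 28*₁F₁(9; 12; t)/55

E[X^2] = D^2[M](0) = 28/55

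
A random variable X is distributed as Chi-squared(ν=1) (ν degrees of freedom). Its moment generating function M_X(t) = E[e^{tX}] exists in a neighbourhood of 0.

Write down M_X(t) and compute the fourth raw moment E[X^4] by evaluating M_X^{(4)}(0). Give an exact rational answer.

E[X^4] = M′′′′(0) = 105

M_X(t) = 1/√(1 - 2*t)
M′(t) = -1/(2*t*√(1 - 2*t) - √(1 - 2*t))
M′′(t) = 3/(4*t^2*√(1 - 2*t) - 4*t*√(1 - 2*t) + √(1 - 2*t))
M′′′(t) = -15/(8*t^3*√(1 - 2*t) - 12*t^2*√(1 - 2*t) + 6*t*√(1 - 2*t) - √(1 - 2*t))
M′′′′(t) = 105/(16*t^4*√(1 - 2*t) - 32*t^3*√(1 - 2*t) + 24*t^2*√(1 - 2*t) - 8*t*√(1 - 2*t) + √(1 - 2*t))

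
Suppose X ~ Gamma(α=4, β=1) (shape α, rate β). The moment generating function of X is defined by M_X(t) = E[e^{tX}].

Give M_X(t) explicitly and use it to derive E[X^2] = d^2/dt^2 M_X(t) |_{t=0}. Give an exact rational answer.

M_X(t) = (1 - t)^(-4)
dM/dt = -4/(t^5 - 5*t^4 + 10*t^3 - 10*t^2 + 5*t - 1)
d^2M/dt^2 = 20/(t^6 - 6*t^5 + 15*t^4 - 20*t^3 + 15*t^2 - 6*t + 1)

E[X^2] = d^2M/dt^2 |_{t=0} = 20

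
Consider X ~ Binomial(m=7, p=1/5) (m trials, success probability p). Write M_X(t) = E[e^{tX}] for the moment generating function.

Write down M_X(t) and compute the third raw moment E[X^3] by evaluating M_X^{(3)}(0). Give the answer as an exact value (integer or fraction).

E[X^3] = d^3M/dt^3 |_{t=0} = 203/25

M_X(t) = (e^(t)/5 + 4/5)^7
dM/dt = 7*e^(7*t)/78125 + 168*e^(6*t)/78125 + 336*e^(5*t)/15625 + 1792*e^(4*t)/15625 + 5376*e^(3*t)/15625 + 43008*e^(2*t)/78125 + 28672*e^(t)/78125
d^2M/dt^2 = 49*e^(7*t)/78125 + 1008*e^(6*t)/78125 + 336*e^(5*t)/3125 + 7168*e^(4*t)/15625 + 16128*e^(3*t)/15625 + 86016*e^(2*t)/78125 + 28672*e^(t)/78125
d^3M/dt^3 = 343*e^(7*t)/78125 + 6048*e^(6*t)/78125 + 336*e^(5*t)/625 + 28672*e^(4*t)/15625 + 48384*e^(3*t)/15625 + 172032*e^(2*t)/78125 + 28672*e^(t)/78125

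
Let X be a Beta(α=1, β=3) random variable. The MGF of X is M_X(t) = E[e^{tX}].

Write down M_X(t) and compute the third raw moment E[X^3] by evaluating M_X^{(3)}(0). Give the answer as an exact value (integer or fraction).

M_X(t) = ₁F₁(1; 4; t)
M^(3)(t) = ₁F₁(4; 7; t)/20

E[X^3] = M^(3)(0) = 1/20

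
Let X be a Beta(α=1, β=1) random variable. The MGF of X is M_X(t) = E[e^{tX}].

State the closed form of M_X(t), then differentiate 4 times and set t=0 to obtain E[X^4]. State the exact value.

E[X^4] = D^4[M](0) = 1/5

M_X(t) = ₁F₁(1; 2; t)
D^4[M](t) = ₁F₁(5; 6; t)/5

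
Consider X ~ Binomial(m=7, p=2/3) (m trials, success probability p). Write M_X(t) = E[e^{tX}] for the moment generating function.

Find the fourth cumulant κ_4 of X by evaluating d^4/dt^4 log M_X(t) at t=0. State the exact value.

κ_4 = K^(4)(0) = -14/27

M_X(t) = (2*e^(t)/3 + 1/3)^7
K_X(t) = log M_X(t) = 7*log(2*e^(t)/3 + 1/3)
K^(4)(t) = (56*e^(3*t) - 112*e^(2*t) + 14*e^(t))/(16*e^(4*t) + 32*e^(3*t) + 24*e^(2*t) + 8*e^(t) + 1)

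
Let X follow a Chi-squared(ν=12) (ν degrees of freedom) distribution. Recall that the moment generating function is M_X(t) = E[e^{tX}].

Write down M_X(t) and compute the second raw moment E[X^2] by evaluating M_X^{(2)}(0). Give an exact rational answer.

M_X(t) = (1 - 2*t)^(-6)
dM/dt = -12/(128*t^7 - 448*t^6 + 672*t^5 - 560*t^4 + 280*t^3 - 84*t^2 + 14*t - 1)
d^2M/dt^2 = 168/(256*t^8 - 1024*t^7 + 1792*t^6 - 1792*t^5 + 1120*t^4 - 448*t^3 + 112*t^2 - 16*t + 1)

E[X^2] = d^2M/dt^2 |_{t=0} = 168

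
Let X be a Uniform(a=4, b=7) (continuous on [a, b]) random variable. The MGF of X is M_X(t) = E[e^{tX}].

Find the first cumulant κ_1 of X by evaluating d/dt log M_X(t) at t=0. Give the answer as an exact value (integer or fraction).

M_X(t) = (e^(7*t) - e^(4*t))/(3*t)
K_X(t) = log M_X(t) = -log(t) + log(e^(7*t) - e^(4*t)) - log(3)
D[K](t) = (7*t*e^(3*t) - 4*t - e^(3*t) + 1)/(t*e^(3*t) - t)

κ_1 = D[K](0) = 11/2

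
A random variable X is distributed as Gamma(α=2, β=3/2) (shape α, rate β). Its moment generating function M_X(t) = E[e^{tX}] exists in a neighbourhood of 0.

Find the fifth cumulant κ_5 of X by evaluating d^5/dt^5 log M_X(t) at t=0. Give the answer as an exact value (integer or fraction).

κ_5 = d^5K/dt^5 |_{t=0} = 512/81

M_X(t) = 9/(4*(3/2 - t)^2)
K_X(t) = log M_X(t) = -2*log(3/2 - t) - 2*log(2) + 2*log(3)
dK/dt = -4/(2*t - 3)
d^2K/dt^2 = 8/(4*t^2 - 12*t + 9)
d^3K/dt^3 = -32/(8*t^3 - 36*t^2 + 54*t - 27)
d^4K/dt^4 = 192/(16*t^4 - 96*t^3 + 216*t^2 - 216*t + 81)
d^5K/dt^5 = -1536/(32*t^5 - 240*t^4 + 720*t^3 - 1080*t^2 + 810*t - 243)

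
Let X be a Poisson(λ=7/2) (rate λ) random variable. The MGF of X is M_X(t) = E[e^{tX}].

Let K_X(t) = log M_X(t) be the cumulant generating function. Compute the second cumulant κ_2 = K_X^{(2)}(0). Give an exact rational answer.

κ_2 = K^(2)(0) = 7/2

M_X(t) = e^(7*e^(t)/2 - 7/2)
K_X(t) = log M_X(t) = 7*e^(t)/2 - 7/2
K^(2)(t) = 7*e^(t)/2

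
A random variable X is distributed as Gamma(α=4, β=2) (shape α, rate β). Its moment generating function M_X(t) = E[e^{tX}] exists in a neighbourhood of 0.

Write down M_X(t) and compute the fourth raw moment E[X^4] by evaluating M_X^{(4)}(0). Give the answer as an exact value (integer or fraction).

E[X^4] = D^4[M](0) = 105/2

M_X(t) = 16/(2 - t)^4
D^4[M](t) = 13440/(t^8 - 16*t^7 + 112*t^6 - 448*t^5 + 1120*t^4 - 1792*t^3 + 1792*t^2 - 1024*t + 256)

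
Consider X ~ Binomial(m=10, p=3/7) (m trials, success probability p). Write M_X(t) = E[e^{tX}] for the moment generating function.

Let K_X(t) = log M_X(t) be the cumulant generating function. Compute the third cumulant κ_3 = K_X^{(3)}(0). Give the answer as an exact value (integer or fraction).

κ_3 = d^3K/dt^3 |_{t=0} = 120/343

M_X(t) = (3*e^(t)/7 + 4/7)^10
K_X(t) = log M_X(t) = 10*log(3*e^(t)/7 + 4/7)
dK/dt = 30*e^(t)/(3*e^(t) + 4)
d^2K/dt^2 = 120*e^(t)/(9*e^(2*t) + 24*e^(t) + 16)
d^3K/dt^3 = (-360*e^(2*t) + 480*e^(t))/(27*e^(3*t) + 108*e^(2*t) + 144*e^(t) + 64)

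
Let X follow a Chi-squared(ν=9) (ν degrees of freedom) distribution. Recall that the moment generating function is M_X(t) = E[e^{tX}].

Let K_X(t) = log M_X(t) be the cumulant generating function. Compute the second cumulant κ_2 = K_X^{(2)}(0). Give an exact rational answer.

M_X(t) = (1 - 2*t)^(-9/2)
K_X(t) = log M_X(t) = -9*log(1 - 2*t)/2
K′(t) = -9/(2*t - 1)
K′′(t) = 18/(4*t^2 - 4*t + 1)

κ_2 = K′′(0) = 18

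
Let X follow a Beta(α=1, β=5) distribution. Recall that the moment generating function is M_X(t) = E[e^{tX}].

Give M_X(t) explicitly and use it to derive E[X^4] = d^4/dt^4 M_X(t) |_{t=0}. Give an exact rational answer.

M_X(t) = ₁F₁(1; 6; t)
D^4[M](t) = ₁F₁(5; 10; t)/126

E[X^4] = D^4[M](0) = 1/126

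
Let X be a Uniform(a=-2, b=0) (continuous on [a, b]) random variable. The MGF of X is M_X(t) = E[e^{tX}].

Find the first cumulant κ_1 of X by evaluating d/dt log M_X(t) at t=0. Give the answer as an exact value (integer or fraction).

κ_1 = dK/dt |_{t=0} = -1

M_X(t) = (1 - e^(-2*t))/(2*t)
K_X(t) = log M_X(t) = -log(t) + log(1 - e^(-2*t)) - log(2)
dK/dt = (2*t - e^(2*t) + 1)/(t*e^(2*t) - t)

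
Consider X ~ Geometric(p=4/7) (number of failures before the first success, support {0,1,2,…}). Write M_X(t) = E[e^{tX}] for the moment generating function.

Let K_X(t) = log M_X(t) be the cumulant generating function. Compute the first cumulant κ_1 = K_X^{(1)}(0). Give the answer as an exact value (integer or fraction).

κ_1 = K′(0) = 3/4

M_X(t) = 4/(7*(1 - 3*e^(t)/7))
K_X(t) = log M_X(t) = -log(1 - 3*e^(t)/7) - log(7) + 2*log(2)
K′(t) = -3*e^(t)/(3*e^(t) - 7)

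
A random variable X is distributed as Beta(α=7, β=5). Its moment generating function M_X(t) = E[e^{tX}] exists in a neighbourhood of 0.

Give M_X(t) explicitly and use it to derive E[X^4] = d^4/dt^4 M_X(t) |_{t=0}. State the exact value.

M_X(t) = ₁F₁(7; 12; t)
dM/dt = 7*₁F₁(8; 13; t)/12
d^2M/dt^2 = 14*₁F₁(9; 14; t)/39
d^3M/dt^3 = 3*₁F₁(10; 15; t)/13
d^4M/dt^4 = 2*₁F₁(11; 16; t)/13

E[X^4] = d^4M/dt^4 |_{t=0} = 2/13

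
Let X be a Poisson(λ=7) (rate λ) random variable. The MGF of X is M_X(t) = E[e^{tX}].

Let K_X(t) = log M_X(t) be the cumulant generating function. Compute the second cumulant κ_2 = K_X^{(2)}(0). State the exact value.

κ_2 = d^2K/dt^2 |_{t=0} = 7

M_X(t) = e^(7*e^(t) - 7)
K_X(t) = log M_X(t) = 7*e^(t) - 7
dK/dt = 7*e^(t)
d^2K/dt^2 = 7*e^(t)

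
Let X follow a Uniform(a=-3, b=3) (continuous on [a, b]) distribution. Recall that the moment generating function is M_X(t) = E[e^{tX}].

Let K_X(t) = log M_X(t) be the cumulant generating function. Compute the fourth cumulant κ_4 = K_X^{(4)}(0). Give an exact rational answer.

M_X(t) = (e^(3*t) - e^(-3*t))/(6*t)
K_X(t) = log M_X(t) = -log(t) + log(e^(3*t) - e^(-3*t)) - log(6)

κ_4 = D^4[K](0) = -54/5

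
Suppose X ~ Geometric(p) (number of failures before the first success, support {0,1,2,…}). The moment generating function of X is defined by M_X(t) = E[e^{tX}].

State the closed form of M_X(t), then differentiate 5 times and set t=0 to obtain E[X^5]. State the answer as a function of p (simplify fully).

E[X^5] = D^5[M](0) = -1 + 31/p - 180/p^2 + 390/p^3 - 360/p^4 + 120/p^5

M_X(t) = p/(-(1 - p)*e^(t) + 1)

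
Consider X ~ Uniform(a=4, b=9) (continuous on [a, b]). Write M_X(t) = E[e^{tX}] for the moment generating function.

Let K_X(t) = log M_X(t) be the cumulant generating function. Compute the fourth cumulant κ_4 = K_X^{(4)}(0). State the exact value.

κ_4 = D^4[K](0) = -125/24

M_X(t) = (e^(9*t) - e^(4*t))/(5*t)
K_X(t) = log M_X(t) = -log(t) + log(e^(9*t) - e^(4*t)) - log(5)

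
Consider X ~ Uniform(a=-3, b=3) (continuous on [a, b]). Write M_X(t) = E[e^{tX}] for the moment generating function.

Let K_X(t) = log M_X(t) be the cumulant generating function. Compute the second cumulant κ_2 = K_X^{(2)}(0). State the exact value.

M_X(t) = (e^(3*t) - e^(-3*t))/(6*t)
K_X(t) = log M_X(t) = -log(t) + log(e^(3*t) - e^(-3*t)) - log(6)
K^(2)(t) = (-36*t^2*e^(6*t) + e^(12*t) - 2*e^(6*t) + 1)/(t^2*e^(12*t) - 2*t^2*e^(6*t) + t^2)

κ_2 = K^(2)(0) = 3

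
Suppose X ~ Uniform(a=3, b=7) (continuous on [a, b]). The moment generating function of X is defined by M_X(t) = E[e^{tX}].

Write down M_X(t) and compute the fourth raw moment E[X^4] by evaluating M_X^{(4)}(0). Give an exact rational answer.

E[X^4] = M′′′′(0) = 4141/5

M_X(t) = (e^(7*t) - e^(3*t))/(4*t)
M′(t) = (7*t*e^(7*t) - 3*t*e^(3*t) - e^(7*t) + e^(3*t))/(4*t^2)
M′′(t) = (49*t^2*e^(7*t) - 9*t^2*e^(3*t) - 14*t*e^(7*t) + 6*t*e^(3*t) + 2*e^(7*t) - 2*e^(3*t))/(4*t^3)
M′′′(t) = (343*t^3*e^(7*t) - 27*t^3*e^(3*t) - 147*t^2*e^(7*t) + 27*t^2*e^(3*t) + 42*t*e^(7*t) - 18*t*e^(3*t) - 6*e^(7*t) + 6*e^(3*t))/(4*t^4)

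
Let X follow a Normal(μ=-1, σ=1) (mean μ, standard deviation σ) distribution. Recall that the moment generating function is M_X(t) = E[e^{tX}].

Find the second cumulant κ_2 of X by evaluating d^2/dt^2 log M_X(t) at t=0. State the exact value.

M_X(t) = e^(t^2/2 - t)
K_X(t) = log M_X(t) = t^2/2 - t
K′(t) = t - 1
K′′(t) = 1

κ_2 = K′′(0) = 1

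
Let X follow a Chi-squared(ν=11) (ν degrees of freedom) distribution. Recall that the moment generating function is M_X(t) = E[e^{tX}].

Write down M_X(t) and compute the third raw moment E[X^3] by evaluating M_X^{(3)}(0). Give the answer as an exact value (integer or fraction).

E[X^3] = M′′′(0) = 2145

M_X(t) = (1 - 2*t)^(-11/2)
M′(t) = 11/(64*t^6*√(1 - 2*t) - 192*t^5*√(1 - 2*t) + 240*t^4*√(1 - 2*t) - 160*t^3*√(1 - 2*t) + 60*t^2*√(1 - 2*t) - 12*t*√(1 - 2*t) + √(1 - 2*t))
M′′(t) = -143/(128*t^7*√(1 - 2*t) - 448*t^6*√(1 - 2*t) + 672*t^5*√(1 - 2*t) - 560*t^4*√(1 - 2*t) + 280*t^3*√(1 - 2*t) - 84*t^2*√(1 - 2*t) + 14*t*√(1 - 2*t) - √(1 - 2*t))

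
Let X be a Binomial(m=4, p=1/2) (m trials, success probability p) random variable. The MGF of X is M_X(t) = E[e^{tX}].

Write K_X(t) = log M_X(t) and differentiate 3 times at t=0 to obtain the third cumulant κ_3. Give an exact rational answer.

M_X(t) = (e^(t)/2 + 1/2)^4
K_X(t) = log M_X(t) = 4*log(e^(t)/2 + 1/2)
K′(t) = 4*e^(t)/(e^(t) + 1)
K′′(t) = 4*e^(t)/(e^(2*t) + 2*e^(t) + 1)
K′′′(t) = (-4*e^(2*t) + 4*e^(t))/(e^(3*t) + 3*e^(2*t) + 3*e^(t) + 1)

κ_3 = K′′′(0) = 0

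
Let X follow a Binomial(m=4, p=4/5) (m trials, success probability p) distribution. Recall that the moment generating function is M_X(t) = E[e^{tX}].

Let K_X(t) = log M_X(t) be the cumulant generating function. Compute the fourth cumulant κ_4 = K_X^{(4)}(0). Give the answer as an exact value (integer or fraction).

κ_4 = K^(4)(0) = 16/625

M_X(t) = (4*e^(t)/5 + 1/5)^4
K_X(t) = log M_X(t) = 4*log(4*e^(t)/5 + 1/5)
K^(4)(t) = (256*e^(3*t) - 256*e^(2*t) + 16*e^(t))/(256*e^(4*t) + 256*e^(3*t) + 96*e^(2*t) + 16*e^(t) + 1)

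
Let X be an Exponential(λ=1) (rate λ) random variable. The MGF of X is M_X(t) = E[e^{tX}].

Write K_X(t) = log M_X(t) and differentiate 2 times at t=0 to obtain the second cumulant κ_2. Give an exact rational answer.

κ_2 = K^(2)(0) = 1

M_X(t) = 1/(1 - t)
K_X(t) = log M_X(t) = -log(1 - t)
K^(2)(t) = 1/(t^2 - 2*t + 1)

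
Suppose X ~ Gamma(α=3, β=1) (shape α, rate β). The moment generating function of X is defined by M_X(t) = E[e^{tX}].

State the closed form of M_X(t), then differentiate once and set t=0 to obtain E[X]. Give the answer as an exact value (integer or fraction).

M_X(t) = (1 - t)^(-3)
D[M](t) = 3/(t^4 - 4*t^3 + 6*t^2 - 4*t + 1)

E[X] = D[M](0) = 3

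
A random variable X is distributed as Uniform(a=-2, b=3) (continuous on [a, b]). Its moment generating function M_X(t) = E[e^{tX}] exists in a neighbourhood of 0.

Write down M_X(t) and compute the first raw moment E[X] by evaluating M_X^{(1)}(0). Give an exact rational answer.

E[X] = M^(1)(0) = 1/2

M_X(t) = (e^(3*t) - e^(-2*t))/(5*t)
M^(1)(t) = (3*t*e^(5*t) + 2*t - e^(5*t) + 1)*e^(-2*t)/(5*t^2)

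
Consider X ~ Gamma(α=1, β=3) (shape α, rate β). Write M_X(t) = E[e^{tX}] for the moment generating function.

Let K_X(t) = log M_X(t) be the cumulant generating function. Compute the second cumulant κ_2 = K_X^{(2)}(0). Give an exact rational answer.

κ_2 = K′′(0) = 1/9

M_X(t) = 3/(3 - t)
K_X(t) = log M_X(t) = -log(3 - t) + log(3)
K′(t) = -1/(t - 3)
K′′(t) = 1/(t^2 - 6*t + 9)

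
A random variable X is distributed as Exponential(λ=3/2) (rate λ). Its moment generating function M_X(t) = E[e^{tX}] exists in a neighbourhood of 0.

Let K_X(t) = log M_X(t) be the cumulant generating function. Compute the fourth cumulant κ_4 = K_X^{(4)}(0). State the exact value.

M_X(t) = 3/(2*(3/2 - t))
K_X(t) = log M_X(t) = -log(3/2 - t) - log(2) + log(3)
dK/dt = -2/(2*t - 3)
d^2K/dt^2 = 4/(4*t^2 - 12*t + 9)
d^3K/dt^3 = -16/(8*t^3 - 36*t^2 + 54*t - 27)
d^4K/dt^4 = 96/(16*t^4 - 96*t^3 + 216*t^2 - 216*t + 81)

κ_4 = d^4K/dt^4 |_{t=0} = 32/27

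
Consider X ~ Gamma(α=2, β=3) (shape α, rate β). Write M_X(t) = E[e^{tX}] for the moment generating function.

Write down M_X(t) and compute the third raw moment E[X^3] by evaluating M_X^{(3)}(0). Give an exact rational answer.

E[X^3] = d^3M/dt^3 |_{t=0} = 8/9

M_X(t) = 9/(3 - t)^2
dM/dt = -18/(t^3 - 9*t^2 + 27*t - 27)
d^2M/dt^2 = 54/(t^4 - 12*t^3 + 54*t^2 - 108*t + 81)
d^3M/dt^3 = -216/(t^5 - 15*t^4 + 90*t^3 - 270*t^2 + 405*t - 243)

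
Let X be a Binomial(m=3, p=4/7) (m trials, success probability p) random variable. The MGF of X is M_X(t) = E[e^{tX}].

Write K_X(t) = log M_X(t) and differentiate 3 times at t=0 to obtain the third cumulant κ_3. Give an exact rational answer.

κ_3 = K^(3)(0) = -36/343

M_X(t) = (4*e^(t)/7 + 3/7)^3
K_X(t) = log M_X(t) = 3*log(4*e^(t)/7 + 3/7)
K^(3)(t) = (-144*e^(2*t) + 108*e^(t))/(64*e^(3*t) + 144*e^(2*t) + 108*e^(t) + 27)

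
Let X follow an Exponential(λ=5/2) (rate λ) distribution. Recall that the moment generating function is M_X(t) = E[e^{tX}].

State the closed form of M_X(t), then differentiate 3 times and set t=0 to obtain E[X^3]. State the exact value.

M_X(t) = 5/(2*(5/2 - t))
D^3[M](t) = 240/(16*t^4 - 160*t^3 + 600*t^2 - 1000*t + 625)

E[X^3] = D^3[M](0) = 48/125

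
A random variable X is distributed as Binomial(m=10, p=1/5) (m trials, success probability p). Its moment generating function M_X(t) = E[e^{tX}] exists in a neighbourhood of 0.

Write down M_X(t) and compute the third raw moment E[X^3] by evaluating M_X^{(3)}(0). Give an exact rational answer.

M_X(t) = (e^(t)/5 + 4/5)^10

E[X^3] = D^3[M](0) = 464/25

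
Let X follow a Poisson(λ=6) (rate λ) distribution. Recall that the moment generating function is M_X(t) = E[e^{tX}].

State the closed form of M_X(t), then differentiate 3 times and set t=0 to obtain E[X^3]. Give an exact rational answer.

E[X^3] = d^3M/dt^3 |_{t=0} = 330

M_X(t) = e^(6*e^(t) - 6)
dM/dt = 6*e^(-6)*e^(t)*e^(6*e^(t))
d^2M/dt^2 = (36*e^(2*t)*e^(6*e^(t)) + 6*e^(t)*e^(6*e^(t)))*e^(-6)
d^3M/dt^3 = (216*e^(3*t)*e^(6*e^(t)) + 108*e^(2*t)*e^(6*e^(t)) + 6*e^(t)*e^(6*e^(t)))*e^(-6)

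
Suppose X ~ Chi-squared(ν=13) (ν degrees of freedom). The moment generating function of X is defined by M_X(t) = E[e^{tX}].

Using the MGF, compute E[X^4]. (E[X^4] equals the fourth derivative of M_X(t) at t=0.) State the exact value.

M_X(t) = (1 - 2*t)^(-13/2)

E[X^4] = M^(4)(0) = 62985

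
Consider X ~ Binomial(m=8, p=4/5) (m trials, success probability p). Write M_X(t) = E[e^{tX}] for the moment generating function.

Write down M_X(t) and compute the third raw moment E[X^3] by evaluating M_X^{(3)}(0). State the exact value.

E[X^3] = d^3M/dt^3 |_{t=0} = 35744/125

M_X(t) = (4*e^(t)/5 + 1/5)^8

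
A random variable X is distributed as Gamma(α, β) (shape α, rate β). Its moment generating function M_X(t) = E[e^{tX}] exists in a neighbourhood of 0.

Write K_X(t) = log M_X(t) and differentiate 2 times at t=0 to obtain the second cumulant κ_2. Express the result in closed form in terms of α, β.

κ_2 = D^2[K](0) = α/β^2

M_X(t) = (β/(β - t))^α
K_X(t) = log M_X(t) = α*(log(β) - log(β - t))
D^2[K](t) = α/(β^2 - 2*β*t + t^2)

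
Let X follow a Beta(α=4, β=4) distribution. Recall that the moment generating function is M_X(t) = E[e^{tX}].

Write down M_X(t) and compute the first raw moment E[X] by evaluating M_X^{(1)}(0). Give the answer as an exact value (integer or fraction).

E[X] = D[M](0) = 1/2

M_X(t) = ₁F₁(4; 8; t)
D[M](t) = ₁F₁(5; 9; t)/2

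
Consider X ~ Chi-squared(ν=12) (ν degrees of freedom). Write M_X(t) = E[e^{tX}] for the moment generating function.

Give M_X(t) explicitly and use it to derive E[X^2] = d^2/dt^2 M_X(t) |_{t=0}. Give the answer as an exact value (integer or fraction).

M_X(t) = (1 - 2*t)^(-6)
M′(t) = -12/(128*t^7 - 448*t^6 + 672*t^5 - 560*t^4 + 280*t^3 - 84*t^2 + 14*t - 1)
M′′(t) = 168/(256*t^8 - 1024*t^7 + 1792*t^6 - 1792*t^5 + 1120*t^4 - 448*t^3 + 112*t^2 - 16*t + 1)

E[X^2] = M′′(0) = 168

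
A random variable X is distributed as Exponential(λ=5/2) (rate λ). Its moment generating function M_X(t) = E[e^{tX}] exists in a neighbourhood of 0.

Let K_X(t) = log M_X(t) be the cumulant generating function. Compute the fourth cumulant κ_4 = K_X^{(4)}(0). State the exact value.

M_X(t) = 5/(2*(5/2 - t))
K_X(t) = log M_X(t) = -log(5/2 - t) - log(2) + log(5)
D^4[K](t) = 96/(16*t^4 - 160*t^3 + 600*t^2 - 1000*t + 625)

κ_4 = D^4[K](0) = 96/625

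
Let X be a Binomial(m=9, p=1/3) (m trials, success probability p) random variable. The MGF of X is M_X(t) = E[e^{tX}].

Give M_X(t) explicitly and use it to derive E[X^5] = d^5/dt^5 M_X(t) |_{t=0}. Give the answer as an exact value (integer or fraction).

E[X^5] = d^5M/dt^5 |_{t=0} = 9227/9

M_X(t) = (e^(t)/3 + 2/3)^9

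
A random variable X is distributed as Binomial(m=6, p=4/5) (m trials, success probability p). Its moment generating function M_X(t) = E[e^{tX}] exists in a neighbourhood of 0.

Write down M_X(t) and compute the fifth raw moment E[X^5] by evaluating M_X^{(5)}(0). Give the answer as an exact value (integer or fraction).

M_X(t) = (4*e^(t)/5 + 1/5)^6
M^(5)(t) = 31850496*e^(6*t)/15625 + 6144*e^(5*t)/5 + 786432*e^(4*t)/3125 + 62208*e^(3*t)/3125 + 1536*e^(2*t)/3125 + 24*e^(t)/15625

E[X^5] = M^(5)(0) = 2212056/625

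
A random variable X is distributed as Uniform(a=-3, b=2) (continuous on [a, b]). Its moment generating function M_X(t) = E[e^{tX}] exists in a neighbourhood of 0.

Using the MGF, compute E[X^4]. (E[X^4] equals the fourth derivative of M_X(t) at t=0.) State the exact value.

M_X(t) = (e^(2*t) - e^(-3*t))/(5*t)
D^4[M](t) = (16*t^4*e^(5*t) - 81*t^4 - 32*t^3*e^(5*t) - 108*t^3 + 48*t^2*e^(5*t) - 108*t^2 - 48*t*e^(5*t) - 72*t + 24*e^(5*t) - 24)*e^(-3*t)/(5*t^5)

E[X^4] = D^4[M](0) = 11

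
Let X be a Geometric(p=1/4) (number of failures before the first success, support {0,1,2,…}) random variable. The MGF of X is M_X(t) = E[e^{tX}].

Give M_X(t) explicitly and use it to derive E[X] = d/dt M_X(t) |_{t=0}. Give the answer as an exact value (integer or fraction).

E[X] = M^(1)(0) = 3

M_X(t) = 1/(4*(1 - 3*e^(t)/4))
M^(1)(t) = 3*e^(t)/(9*e^(2*t) - 24*e^(t) + 16)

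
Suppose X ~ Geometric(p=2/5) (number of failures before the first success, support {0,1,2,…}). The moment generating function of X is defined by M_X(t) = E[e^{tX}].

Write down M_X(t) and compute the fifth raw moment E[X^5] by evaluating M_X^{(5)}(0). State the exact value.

E[X^5] = M^(5)(0) = 5403/2

M_X(t) = 2/(5*(1 - 3*e^(t)/5))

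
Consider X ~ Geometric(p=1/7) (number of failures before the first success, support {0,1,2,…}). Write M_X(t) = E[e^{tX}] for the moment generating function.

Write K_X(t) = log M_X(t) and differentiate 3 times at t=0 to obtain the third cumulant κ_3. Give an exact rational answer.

M_X(t) = 1/(7*(1 - 6*e^(t)/7))
K_X(t) = log M_X(t) = -log(1 - 6*e^(t)/7) - log(7)
K^(3)(t) = (-252*e^(2*t) - 294*e^(t))/(216*e^(3*t) - 756*e^(2*t) + 882*e^(t) - 343)

κ_3 = K^(3)(0) = 546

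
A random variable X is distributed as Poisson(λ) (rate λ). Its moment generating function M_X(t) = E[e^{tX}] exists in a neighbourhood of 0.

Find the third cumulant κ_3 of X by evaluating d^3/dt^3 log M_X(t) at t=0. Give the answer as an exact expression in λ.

κ_3 = D^3[K](0) = λ

M_X(t) = e^(λ*(e^(t) - 1))
K_X(t) = log M_X(t) = λ*(e^(t) - 1)
D^3[K](t) = λ*e^(t)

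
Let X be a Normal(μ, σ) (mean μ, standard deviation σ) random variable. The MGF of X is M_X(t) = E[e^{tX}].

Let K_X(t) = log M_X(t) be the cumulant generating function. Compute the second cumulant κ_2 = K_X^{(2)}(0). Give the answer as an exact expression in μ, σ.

M_X(t) = e^(μ*t + σ^2*t^2/2)
K_X(t) = log M_X(t) = μ*t + σ^2*t^2/2
D^2[K](t) = σ^2

κ_2 = D^2[K](0) = σ^2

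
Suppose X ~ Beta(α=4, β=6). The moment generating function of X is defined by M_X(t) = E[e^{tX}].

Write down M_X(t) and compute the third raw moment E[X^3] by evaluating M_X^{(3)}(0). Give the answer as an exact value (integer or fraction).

M_X(t) = ₁F₁(4; 10; t)
M^(3)(t) = ₁F₁(7; 13; t)/11

E[X^3] = M^(3)(0) = 1/11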